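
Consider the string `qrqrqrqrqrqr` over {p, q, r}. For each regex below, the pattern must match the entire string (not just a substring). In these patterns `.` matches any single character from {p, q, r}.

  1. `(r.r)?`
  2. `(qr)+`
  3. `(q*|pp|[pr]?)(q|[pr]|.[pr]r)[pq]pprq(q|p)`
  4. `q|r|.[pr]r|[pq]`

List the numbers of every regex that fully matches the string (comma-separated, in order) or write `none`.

1 → no match
2 → match
3 → no match
4 → no match

2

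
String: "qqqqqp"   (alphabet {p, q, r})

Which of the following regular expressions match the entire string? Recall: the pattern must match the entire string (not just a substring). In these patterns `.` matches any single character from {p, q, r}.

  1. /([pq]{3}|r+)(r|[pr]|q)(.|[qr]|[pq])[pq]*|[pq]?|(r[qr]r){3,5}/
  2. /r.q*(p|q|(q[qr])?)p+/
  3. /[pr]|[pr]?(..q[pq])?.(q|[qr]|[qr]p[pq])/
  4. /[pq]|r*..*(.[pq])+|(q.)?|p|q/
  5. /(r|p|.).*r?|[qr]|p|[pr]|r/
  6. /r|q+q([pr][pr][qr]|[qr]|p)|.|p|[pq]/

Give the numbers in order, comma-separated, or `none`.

1, 4, 5, 6

1 → match
2 → no match — must start with "r"
3 → no match
4 → match
5 → match
6 → match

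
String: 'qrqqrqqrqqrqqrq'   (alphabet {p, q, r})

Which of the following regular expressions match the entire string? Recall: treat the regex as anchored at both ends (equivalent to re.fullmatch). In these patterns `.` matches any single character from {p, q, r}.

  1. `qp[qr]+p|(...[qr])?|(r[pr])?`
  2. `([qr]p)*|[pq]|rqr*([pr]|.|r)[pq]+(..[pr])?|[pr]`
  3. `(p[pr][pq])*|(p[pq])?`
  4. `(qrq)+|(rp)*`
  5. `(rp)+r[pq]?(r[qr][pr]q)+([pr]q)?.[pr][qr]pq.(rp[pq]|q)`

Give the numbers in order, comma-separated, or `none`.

1 → no match
2 → no match
3 → no match
4 → match
5 → no match — must start with 'rp'

4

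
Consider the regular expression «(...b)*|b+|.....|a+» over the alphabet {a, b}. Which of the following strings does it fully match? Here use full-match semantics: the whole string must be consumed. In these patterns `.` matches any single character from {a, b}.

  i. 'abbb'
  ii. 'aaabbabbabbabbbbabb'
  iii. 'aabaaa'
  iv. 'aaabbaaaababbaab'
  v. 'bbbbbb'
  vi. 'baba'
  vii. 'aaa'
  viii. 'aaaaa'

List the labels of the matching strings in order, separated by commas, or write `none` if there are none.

i → match
ii → no match
iii → no match
iv → no match
v → match
vi → no match
vii → match
viii → match

i, v, vii, viii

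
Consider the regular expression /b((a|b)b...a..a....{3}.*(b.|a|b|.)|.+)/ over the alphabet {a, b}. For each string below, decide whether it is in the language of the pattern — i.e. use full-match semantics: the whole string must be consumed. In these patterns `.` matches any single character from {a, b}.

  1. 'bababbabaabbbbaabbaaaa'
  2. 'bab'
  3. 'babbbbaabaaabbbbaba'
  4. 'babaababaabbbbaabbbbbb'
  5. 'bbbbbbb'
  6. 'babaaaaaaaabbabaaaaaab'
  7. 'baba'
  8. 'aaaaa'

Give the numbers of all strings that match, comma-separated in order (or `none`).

1, 2, 3, 4, 5, 6, 7

1 → match
2 → match
3 → match
4 → match
5 → match
6 → match
7 → match
8 → no match — must start with 'b'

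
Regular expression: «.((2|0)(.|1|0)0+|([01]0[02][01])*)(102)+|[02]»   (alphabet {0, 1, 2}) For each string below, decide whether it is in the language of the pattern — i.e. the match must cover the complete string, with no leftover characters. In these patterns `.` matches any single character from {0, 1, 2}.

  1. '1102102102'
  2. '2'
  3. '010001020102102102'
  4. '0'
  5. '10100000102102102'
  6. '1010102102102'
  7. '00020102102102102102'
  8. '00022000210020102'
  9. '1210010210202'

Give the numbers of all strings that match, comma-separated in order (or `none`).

1, 2, 3, 4, 5, 6, 7

1 → match
2 → match
3 → match
4 → match
5 → match
6 → match
7 → match
8 → no match
9 → no match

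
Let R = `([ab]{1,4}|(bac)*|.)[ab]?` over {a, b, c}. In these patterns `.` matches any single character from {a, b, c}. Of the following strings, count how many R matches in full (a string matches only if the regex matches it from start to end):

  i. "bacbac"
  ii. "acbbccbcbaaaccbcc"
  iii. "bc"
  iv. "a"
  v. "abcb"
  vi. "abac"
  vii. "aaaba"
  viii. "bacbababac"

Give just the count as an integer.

3

i → match
ii → no match
iii → no match
iv → match
v → no match
vi → no match
vii → match
viii → no match
Total matched: 3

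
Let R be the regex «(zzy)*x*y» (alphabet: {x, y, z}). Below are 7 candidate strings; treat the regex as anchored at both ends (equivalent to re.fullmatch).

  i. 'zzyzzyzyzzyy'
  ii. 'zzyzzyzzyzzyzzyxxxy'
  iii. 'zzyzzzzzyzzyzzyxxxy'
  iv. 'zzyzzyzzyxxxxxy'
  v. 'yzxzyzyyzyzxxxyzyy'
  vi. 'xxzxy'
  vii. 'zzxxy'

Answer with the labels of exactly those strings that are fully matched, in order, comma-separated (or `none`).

i. 'zzyzzyzyzzyy' → no match
ii → match
iii → no match
iv → match
v → no match
vi. 'xxzxy' → no match
vii. 'zzxxy' → no match

ii, iv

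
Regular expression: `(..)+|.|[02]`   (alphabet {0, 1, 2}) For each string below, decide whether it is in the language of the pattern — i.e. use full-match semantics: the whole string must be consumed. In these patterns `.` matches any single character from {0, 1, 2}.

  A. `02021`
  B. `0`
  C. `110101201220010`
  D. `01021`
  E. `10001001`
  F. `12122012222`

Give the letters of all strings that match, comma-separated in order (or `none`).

A. `02021` → no match
B. `0` → match
C → no match
D. `01021` → no match
E. `10001001` → match
F. `12122012222` → no match

B, E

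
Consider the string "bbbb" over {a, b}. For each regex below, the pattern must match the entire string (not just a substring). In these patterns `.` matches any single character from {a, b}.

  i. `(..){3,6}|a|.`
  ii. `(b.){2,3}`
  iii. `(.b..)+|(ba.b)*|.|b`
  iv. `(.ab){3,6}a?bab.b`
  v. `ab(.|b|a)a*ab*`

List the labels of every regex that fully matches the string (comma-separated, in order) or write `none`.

ii, iii

i → no match
ii → match
iii → match
iv → no match
v → no match — must start with "ab"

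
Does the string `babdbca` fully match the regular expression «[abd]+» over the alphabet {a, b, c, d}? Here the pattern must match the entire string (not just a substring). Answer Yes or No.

No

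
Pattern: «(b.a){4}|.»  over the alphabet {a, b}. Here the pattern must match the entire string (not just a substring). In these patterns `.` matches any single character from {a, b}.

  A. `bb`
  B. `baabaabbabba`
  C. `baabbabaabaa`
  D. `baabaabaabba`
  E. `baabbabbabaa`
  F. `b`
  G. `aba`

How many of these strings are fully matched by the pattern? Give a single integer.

A → no match
B → match
C → match
D → match
E → match
F → match
G → no match
Total matched: 5

5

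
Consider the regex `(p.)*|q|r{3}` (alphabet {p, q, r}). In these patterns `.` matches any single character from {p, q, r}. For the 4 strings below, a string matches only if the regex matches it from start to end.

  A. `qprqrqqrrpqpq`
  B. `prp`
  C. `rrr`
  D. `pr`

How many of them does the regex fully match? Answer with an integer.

2

A → no match
B → no match
C → match
D → match
Total matched: 2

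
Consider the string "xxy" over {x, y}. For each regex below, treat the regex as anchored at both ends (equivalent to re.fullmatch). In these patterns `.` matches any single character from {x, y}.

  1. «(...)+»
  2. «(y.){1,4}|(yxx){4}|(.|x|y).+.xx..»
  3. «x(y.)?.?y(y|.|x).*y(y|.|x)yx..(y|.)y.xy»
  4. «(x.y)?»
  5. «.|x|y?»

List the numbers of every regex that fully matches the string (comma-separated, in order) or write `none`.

1, 4

1 → match
2 → no match
3 → no match
4 → match
5 → no match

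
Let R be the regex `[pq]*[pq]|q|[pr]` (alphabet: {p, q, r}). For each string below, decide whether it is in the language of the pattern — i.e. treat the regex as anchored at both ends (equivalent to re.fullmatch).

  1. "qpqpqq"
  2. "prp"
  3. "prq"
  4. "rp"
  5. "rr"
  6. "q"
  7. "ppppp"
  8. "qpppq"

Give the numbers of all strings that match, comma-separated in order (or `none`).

1 → match
2 → no match
3 → no match
4 → no match
5 → no match
6 → match
7 → match
8 → match

1, 6, 7, 8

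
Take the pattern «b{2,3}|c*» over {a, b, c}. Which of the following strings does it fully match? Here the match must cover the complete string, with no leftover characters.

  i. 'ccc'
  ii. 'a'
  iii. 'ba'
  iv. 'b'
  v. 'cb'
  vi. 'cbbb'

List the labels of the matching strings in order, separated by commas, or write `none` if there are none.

i

i → match
ii → no match
iii → no match
iv → no match
v → no match
vi → no match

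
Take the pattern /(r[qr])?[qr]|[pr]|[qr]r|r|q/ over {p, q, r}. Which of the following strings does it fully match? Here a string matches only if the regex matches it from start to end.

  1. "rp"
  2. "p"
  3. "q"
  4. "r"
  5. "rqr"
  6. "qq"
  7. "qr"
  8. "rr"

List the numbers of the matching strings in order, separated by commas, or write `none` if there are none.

2, 3, 4, 5, 7, 8

1 → no match
2 → match
3 → match
4 → match
5 → match
6 → no match
7 → match
8 → match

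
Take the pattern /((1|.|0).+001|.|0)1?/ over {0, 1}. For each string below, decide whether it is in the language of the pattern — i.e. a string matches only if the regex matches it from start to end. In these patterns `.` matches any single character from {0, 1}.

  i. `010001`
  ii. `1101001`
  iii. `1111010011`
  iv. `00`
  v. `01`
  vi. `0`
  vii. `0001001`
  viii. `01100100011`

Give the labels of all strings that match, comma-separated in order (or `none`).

i → match
ii → match
iii → match
iv → no match
v → match
vi → match
vii → match
viii → match

i, ii, iii, v, vi, vii, viii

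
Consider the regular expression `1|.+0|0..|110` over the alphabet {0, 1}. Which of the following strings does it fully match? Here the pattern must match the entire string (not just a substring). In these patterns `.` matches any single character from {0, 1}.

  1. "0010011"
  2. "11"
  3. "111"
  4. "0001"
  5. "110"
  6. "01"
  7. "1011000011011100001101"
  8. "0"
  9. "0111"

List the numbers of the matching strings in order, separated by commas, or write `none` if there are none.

5

1. "0010011" → no match
2. "11" → no match
3. "111" → no match
4. "0001" → no match
5. "110" → match
6. "01" → no match
7 → no match
8. "0" → no match
9. "0111" → no match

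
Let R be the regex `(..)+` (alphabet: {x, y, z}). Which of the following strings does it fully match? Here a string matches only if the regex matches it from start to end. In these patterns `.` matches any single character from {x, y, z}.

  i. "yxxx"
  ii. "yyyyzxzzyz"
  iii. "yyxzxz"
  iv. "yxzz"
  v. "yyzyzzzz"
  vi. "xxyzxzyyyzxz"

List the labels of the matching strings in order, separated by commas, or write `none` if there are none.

i, ii, iii, iv, v, vi

i → match
ii → match
iii → match
iv → match
v → match
vi → match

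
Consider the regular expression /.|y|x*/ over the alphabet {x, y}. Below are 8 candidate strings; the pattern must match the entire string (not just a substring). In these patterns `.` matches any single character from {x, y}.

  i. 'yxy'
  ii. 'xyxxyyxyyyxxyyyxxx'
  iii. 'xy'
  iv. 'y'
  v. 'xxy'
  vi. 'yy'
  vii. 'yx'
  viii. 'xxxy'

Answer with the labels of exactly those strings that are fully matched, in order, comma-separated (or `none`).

iv

i. 'yxy' → no match
ii → no match
iii. 'xy' → no match
iv. 'y' → match
v. 'xxy' → no match
vi. 'yy' → no match
vii. 'yx' → no match
viii. 'xxxy' → no match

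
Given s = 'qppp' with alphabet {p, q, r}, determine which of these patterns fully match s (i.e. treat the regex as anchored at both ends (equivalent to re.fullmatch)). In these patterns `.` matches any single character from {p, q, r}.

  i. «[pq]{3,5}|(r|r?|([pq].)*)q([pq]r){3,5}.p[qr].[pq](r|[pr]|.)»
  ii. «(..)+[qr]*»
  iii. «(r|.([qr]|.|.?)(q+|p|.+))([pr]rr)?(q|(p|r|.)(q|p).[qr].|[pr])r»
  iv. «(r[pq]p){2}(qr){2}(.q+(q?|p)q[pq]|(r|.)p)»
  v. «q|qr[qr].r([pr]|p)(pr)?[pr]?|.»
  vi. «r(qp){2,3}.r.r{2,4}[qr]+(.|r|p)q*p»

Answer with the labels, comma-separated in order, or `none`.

i, ii

i → match
ii → match
iii → no match — must end with 'r'
iv → no match — must start with 'r'
v → no match
vi → no match — must start with 'rqp'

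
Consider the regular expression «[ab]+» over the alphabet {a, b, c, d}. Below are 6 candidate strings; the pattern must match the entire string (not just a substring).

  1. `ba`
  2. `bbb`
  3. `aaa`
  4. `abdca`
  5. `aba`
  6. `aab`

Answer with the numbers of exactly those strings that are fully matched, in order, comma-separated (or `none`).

1 → match
2 → match
3 → match
4 → no match
5 → match
6 → match

1, 2, 3, 5, 6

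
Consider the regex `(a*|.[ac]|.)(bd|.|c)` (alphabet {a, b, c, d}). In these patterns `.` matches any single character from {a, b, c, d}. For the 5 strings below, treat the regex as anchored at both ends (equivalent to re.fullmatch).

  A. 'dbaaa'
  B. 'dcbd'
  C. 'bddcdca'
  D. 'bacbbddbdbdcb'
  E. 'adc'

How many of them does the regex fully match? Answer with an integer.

1

A → no match
B → match
C → no match
D → no match
E → no match
Total matched: 1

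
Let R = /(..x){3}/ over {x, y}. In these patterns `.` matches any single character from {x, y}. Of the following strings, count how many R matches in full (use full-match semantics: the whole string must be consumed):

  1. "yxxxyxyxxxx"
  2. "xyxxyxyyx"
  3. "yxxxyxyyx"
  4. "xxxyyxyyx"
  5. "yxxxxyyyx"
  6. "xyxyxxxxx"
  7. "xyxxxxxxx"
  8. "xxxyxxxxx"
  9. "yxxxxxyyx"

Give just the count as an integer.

7

1 → no match
2 → match
3 → match
4 → match
5 → no match
6 → match
7 → match
8 → match
9 → match
Total matched: 7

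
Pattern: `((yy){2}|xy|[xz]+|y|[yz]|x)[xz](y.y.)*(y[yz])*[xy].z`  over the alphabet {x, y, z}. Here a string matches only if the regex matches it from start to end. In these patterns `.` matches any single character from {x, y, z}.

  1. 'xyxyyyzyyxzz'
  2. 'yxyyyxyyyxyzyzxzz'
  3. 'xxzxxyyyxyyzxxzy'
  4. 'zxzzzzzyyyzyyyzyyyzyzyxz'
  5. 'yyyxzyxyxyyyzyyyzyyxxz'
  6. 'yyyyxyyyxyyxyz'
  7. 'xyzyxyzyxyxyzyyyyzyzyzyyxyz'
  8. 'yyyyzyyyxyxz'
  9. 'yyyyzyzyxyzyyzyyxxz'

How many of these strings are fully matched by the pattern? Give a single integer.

5

1 → match
2 → match
3 → no match — must end with 'z'
4 → match
5 → no match
6 → match
7 → no match
8 → match
9 → no match
Total matched: 5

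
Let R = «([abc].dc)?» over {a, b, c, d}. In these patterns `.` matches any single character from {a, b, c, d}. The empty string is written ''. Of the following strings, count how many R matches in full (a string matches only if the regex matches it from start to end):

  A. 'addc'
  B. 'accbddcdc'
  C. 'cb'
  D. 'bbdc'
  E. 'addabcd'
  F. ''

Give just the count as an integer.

3

A → match
B → no match
C → no match
D → match
E → no match
F → match
Total matched: 3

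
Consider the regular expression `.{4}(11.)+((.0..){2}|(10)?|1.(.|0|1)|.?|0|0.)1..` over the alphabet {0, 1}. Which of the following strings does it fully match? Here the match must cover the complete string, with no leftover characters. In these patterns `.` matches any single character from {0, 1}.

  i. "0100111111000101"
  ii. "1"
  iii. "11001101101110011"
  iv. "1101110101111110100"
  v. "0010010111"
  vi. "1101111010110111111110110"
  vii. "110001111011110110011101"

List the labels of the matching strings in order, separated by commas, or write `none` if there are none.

i → no match
ii → no match
iii → no match
iv → no match
v → no match
vi → no match
vii → no match

none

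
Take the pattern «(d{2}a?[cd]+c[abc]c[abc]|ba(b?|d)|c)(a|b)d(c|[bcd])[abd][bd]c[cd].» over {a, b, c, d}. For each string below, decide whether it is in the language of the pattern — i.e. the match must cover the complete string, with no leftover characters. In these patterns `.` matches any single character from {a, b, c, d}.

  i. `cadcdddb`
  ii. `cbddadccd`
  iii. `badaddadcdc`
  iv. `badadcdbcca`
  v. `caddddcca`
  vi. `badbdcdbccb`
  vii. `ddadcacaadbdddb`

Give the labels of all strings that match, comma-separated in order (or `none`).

ii, iii, iv, v, vi

i → no match
ii → match
iii → match
iv → match
v → match
vi → match
vii → no match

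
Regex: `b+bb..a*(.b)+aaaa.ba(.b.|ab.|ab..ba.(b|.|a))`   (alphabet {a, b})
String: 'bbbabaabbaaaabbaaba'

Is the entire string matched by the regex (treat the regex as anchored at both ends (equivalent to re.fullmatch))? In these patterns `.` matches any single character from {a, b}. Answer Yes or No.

Yes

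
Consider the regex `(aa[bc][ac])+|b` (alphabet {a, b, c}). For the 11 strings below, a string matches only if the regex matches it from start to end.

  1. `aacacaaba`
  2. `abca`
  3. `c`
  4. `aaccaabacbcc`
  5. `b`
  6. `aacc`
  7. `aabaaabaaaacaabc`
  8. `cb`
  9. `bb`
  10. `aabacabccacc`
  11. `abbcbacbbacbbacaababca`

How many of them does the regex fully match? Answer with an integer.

1 → no match
2 → no match
3 → no match
4 → no match
5 → match
6 → match
7 → no match
8 → no match
9 → no match
10 → no match
11 → no match
Total matched: 2

2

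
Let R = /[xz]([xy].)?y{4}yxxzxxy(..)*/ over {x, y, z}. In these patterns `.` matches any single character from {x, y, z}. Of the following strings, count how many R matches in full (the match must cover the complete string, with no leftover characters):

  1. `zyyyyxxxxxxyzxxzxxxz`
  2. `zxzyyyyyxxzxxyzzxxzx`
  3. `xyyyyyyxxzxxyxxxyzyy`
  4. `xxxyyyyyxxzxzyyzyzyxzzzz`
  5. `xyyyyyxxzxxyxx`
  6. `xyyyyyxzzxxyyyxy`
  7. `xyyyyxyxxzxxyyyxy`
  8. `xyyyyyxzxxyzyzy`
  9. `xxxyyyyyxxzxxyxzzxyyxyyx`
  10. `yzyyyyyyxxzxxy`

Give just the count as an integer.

3

1 → no match
2 → match
3 → no match
4 → no match
5 → match
6 → no match
7 → no match
8 → no match
9 → match
10 → no match
Total matched: 3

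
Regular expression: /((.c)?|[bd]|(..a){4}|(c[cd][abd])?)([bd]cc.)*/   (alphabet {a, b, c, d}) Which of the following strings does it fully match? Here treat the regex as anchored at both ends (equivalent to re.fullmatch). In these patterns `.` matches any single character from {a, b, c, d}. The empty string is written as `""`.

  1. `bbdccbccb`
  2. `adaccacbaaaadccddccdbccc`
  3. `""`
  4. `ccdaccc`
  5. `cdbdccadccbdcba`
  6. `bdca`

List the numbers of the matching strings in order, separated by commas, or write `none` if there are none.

2, 3

1 → no match
2 → match
3 → match
4 → no match
5 → no match
6 → no match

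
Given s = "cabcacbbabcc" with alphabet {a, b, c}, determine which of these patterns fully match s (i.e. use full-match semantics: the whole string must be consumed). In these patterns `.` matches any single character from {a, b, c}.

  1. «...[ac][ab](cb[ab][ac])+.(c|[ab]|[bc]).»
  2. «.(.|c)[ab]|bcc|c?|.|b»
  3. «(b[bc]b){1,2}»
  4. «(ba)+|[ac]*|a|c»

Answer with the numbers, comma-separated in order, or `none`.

1

1 → match
2 → no match
3 → no match — must start with "b"
4 → no match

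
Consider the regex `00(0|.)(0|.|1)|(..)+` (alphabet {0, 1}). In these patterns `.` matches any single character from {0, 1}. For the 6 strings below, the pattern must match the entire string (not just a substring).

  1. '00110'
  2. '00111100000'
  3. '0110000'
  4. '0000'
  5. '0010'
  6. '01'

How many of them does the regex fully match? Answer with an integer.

3

1 → no match
2 → no match
3 → no match
4 → match
5 → match
6 → match
Total matched: 3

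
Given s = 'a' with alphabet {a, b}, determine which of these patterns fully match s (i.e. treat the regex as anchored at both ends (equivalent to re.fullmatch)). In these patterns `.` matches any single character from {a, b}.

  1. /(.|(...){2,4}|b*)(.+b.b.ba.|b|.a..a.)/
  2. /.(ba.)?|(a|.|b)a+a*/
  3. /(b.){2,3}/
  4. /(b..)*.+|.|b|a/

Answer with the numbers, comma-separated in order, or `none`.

2, 4

1 → no match
2 → match
3 → no match — must start with 'b'
4 → match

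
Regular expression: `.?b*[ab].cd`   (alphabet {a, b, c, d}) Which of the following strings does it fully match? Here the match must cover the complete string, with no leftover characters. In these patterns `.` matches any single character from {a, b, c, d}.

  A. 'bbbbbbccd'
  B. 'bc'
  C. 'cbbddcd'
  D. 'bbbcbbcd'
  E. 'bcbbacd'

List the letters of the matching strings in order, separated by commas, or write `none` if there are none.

A → match
B → no match — must end with 'cd'
C → no match
D → no match
E → no match

A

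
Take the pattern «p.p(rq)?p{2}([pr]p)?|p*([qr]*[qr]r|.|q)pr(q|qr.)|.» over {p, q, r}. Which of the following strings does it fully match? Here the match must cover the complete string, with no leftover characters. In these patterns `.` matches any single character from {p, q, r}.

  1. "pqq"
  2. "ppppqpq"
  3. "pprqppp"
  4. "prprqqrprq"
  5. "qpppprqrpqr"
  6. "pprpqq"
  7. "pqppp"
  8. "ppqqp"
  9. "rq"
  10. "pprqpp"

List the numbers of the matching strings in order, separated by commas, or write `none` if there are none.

7

1 → no match
2 → no match
3 → no match
4 → no match
5 → no match
6 → no match
7 → match
8 → no match
9 → no match
10 → no match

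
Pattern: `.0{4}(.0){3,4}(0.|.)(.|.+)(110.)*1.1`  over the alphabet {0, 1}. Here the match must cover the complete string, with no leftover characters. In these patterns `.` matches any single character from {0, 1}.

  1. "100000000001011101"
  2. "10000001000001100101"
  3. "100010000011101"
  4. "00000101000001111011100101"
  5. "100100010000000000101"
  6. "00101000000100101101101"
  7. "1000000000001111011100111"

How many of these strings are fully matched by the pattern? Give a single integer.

1 → match
2 → match
3 → no match
4 → match
5 → no match
6 → no match
7 → match
Total matched: 4

4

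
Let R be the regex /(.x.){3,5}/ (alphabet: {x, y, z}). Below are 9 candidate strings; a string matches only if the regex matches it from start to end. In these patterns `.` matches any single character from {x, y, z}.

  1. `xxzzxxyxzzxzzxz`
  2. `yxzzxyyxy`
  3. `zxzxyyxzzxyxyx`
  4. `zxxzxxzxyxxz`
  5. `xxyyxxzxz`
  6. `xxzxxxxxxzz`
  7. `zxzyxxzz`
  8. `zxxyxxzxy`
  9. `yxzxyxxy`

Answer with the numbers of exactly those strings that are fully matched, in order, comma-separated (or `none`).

1 → match
2 → match
3 → no match
4 → match
5 → match
6 → no match
7 → no match
8 → match
9 → no match

1, 2, 4, 5, 8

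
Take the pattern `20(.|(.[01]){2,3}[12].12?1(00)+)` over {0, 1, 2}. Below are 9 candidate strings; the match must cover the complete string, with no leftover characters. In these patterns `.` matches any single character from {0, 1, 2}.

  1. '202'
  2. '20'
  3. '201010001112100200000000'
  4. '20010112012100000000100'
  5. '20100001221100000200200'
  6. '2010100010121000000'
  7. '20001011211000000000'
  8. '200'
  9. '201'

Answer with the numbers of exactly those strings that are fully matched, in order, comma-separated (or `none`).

1, 6, 8, 9

1. '202' → match
2. '20' → no match
3 → no match
4 → no match
5 → no match
6 → match
7 → no match
8. '200' → match
9. '201' → match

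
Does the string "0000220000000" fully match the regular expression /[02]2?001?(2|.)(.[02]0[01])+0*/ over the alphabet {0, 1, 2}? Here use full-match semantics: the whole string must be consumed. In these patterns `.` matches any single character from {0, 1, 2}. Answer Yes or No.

Yes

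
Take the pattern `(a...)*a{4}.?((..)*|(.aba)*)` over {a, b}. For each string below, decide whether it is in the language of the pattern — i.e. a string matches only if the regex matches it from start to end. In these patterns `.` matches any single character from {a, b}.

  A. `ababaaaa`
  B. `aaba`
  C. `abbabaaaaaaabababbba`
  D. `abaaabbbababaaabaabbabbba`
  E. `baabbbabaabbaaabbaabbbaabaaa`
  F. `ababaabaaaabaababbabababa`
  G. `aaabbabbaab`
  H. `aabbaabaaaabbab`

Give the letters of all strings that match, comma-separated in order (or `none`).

A → match
B → no match
C → no match
D → no match
E → no match
F → no match
G → no match
H → no match

A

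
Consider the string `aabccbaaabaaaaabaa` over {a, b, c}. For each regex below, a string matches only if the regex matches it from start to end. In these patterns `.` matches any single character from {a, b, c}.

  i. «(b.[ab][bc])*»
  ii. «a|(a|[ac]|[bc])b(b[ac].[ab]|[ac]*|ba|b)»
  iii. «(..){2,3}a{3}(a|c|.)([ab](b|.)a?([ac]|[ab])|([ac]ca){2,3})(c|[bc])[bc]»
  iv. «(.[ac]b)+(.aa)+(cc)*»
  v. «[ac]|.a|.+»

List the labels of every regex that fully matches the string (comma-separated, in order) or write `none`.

iv, v

i → no match
ii → no match
iii → no match
iv → match
v → match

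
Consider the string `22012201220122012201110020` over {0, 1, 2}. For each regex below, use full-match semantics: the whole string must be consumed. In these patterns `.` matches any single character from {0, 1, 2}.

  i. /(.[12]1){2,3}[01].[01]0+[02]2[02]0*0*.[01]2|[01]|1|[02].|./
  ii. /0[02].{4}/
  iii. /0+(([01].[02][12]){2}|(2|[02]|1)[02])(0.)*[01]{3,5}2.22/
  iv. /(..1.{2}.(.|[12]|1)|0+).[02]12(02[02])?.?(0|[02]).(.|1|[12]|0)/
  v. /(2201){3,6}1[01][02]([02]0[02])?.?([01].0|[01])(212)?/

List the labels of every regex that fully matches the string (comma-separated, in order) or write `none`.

i → no match
ii → no match — must start with `0`
iii → no match — must start with `0`
iv → no match
v → match

v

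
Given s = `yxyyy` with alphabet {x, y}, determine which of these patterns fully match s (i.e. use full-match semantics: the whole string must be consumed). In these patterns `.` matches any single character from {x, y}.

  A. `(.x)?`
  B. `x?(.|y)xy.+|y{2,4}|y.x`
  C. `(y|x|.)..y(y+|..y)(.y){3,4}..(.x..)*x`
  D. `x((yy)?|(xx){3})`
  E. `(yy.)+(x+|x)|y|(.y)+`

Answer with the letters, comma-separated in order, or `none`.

B

A → no match
B → match
C → no match — must end with `x`
D → no match — must start with `x`
E → no match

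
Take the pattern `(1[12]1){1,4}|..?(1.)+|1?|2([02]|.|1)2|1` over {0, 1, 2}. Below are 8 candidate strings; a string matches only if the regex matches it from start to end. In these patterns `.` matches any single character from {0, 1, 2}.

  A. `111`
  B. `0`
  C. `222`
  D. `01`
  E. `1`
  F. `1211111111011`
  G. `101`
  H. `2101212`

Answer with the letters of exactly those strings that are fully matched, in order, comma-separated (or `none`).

A, C, E, H

A → match
B → no match
C → match
D → no match
E → match
F → no match
G → no match
H → match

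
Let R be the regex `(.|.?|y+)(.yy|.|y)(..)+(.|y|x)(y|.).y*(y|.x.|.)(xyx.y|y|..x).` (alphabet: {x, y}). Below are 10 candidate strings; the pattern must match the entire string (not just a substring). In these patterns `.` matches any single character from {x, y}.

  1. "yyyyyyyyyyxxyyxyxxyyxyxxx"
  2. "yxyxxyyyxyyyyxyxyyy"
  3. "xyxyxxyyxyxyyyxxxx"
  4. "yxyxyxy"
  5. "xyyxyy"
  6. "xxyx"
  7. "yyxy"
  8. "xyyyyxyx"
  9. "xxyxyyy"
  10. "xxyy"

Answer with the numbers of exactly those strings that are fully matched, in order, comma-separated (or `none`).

1 → match
2 → match
3 → match
4. "yxyxyxy" → no match
5. "xyyxyy" → no match
6. "xxyx" → no match
7. "yyxy" → no match
8. "xyyyyxyx" → no match
9. "xxyxyyy" → no match
10. "xxyy" → no match

1, 2, 3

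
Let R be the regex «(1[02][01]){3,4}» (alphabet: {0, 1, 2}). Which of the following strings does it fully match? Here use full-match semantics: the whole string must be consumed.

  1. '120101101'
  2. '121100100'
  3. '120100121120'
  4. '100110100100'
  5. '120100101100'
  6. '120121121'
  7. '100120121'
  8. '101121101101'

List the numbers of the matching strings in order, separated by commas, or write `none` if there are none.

1 → match
2 → match
3 → match
4 → no match
5 → match
6 → match
7 → match
8 → match

1, 2, 3, 5, 6, 7, 8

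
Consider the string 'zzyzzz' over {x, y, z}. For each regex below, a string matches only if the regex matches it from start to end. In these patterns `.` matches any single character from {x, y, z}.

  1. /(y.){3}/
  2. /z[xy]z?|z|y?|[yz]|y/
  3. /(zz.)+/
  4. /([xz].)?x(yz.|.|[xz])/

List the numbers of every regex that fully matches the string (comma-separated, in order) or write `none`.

3

1 → no match — must start with 'y'
2 → no match
3 → match
4 → no match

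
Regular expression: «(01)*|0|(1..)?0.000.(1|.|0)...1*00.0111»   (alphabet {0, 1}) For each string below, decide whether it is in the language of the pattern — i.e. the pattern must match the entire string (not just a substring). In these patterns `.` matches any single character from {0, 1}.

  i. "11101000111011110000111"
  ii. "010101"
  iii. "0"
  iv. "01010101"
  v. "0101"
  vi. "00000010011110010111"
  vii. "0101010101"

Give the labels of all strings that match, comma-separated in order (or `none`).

i, ii, iii, iv, v, vi, vii

i → match
ii. "010101" → match
iii. "0" → match
iv. "01010101" → match
v. "0101" → match
vi → match
vii. "0101010101" → match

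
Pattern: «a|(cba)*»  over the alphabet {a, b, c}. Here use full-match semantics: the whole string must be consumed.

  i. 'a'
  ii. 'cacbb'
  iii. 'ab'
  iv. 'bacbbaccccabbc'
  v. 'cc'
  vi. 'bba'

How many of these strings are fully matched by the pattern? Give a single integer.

i → match
ii → no match
iii → no match
iv → no match
v → no match
vi → no match
Total matched: 1

1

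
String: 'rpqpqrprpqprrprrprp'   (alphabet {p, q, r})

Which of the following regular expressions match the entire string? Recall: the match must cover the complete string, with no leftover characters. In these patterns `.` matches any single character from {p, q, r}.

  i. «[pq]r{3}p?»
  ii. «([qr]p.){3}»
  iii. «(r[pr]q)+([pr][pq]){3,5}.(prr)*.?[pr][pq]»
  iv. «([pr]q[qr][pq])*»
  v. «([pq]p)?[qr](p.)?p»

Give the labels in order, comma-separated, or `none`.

i → no match
ii → no match
iii → match
iv → no match
v → no match

iii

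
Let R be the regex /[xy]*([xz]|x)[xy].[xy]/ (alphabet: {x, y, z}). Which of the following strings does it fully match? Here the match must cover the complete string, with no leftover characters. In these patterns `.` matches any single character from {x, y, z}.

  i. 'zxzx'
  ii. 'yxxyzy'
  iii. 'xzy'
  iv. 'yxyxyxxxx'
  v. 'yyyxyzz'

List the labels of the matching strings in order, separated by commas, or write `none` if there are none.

i → match
ii → match
iii → no match
iv → match
v → no match

i, ii, iv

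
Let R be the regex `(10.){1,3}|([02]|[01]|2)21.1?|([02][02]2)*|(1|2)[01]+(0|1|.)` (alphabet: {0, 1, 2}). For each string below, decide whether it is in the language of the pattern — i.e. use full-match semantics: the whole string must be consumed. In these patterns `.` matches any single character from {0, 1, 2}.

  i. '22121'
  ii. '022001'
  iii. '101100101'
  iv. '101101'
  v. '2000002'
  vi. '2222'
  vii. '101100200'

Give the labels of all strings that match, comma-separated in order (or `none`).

i. '22121' → match
ii. '022001' → no match
iii. '101100101' → match
iv. '101101' → match
v. '2000002' → match
vi. '2222' → no match
vii. '101100200' → no match

i, iii, iv, v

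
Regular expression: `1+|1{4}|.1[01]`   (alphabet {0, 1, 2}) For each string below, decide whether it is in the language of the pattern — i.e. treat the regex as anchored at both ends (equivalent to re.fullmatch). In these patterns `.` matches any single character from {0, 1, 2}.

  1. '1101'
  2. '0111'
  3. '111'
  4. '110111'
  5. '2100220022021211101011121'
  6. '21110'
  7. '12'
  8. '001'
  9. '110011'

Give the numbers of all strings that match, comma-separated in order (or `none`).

1. '1101' → no match
2. '0111' → no match
3. '111' → match
4. '110111' → no match
5 → no match
6. '21110' → no match
7. '12' → no match
8. '001' → no match
9. '110011' → no match

3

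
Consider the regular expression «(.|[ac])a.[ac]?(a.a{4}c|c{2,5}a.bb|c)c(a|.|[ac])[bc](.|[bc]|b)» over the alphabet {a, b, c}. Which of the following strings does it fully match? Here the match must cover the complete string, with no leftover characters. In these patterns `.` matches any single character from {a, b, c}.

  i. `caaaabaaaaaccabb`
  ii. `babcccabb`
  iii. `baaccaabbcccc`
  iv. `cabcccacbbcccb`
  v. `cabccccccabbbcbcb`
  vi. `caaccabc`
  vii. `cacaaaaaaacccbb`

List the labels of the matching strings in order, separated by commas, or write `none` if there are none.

ii, iii, iv, v, vi, vii

i → no match
ii → match
iii → match
iv → match
v → match
vi → match
vii → match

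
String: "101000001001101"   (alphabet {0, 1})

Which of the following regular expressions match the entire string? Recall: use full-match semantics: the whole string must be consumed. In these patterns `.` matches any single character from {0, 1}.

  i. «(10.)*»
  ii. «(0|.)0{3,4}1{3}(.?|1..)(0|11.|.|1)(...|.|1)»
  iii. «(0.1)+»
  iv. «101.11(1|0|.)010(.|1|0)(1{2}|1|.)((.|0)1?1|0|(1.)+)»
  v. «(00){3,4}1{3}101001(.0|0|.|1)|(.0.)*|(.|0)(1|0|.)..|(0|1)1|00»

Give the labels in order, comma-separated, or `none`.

v

i → no match
ii → no match
iii → no match — must start with "0"
iv → no match
v → match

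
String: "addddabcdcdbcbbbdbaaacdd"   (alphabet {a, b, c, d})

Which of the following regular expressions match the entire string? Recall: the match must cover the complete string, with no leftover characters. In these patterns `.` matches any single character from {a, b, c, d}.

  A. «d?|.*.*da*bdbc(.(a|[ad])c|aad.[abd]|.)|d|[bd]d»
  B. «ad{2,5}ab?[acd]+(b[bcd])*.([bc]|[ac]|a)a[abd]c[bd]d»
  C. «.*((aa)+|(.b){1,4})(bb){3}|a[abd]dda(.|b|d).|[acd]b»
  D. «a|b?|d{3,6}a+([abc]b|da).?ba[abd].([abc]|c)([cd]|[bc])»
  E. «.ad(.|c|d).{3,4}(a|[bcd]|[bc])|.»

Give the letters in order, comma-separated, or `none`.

A → no match
B → match
C → no match
D → no match
E → no match

B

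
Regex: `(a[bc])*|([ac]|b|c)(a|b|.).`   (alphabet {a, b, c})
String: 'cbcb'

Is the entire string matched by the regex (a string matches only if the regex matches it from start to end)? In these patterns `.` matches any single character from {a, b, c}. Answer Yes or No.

No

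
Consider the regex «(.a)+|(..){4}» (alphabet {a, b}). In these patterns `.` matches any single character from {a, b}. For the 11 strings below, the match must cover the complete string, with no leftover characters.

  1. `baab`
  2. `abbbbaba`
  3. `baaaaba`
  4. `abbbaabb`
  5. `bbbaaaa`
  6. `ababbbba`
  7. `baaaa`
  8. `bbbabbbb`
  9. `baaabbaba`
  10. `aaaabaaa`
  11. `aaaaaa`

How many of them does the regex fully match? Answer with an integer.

6

1 → no match
2 → match
3 → no match
4 → match
5 → no match
6 → match
7 → no match
8 → match
9 → no match
10 → match
11 → match
Total matched: 6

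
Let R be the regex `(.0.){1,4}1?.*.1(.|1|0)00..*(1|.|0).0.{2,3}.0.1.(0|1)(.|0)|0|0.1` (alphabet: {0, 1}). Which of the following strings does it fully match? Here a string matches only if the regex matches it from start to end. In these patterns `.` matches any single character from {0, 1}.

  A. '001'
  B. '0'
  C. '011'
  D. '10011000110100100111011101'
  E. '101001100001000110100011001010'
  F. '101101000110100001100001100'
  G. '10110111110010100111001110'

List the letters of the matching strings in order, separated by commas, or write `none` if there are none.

A → match
B → match
C → match
D → match
E → match
F → match
G → match

A, B, C, D, E, F, G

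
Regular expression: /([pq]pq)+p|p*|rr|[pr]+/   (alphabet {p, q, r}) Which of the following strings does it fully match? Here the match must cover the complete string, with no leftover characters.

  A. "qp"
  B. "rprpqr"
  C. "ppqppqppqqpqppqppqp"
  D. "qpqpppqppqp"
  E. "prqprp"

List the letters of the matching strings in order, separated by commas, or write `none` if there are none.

C

A → no match
B → no match
C → match
D → no match
E → no match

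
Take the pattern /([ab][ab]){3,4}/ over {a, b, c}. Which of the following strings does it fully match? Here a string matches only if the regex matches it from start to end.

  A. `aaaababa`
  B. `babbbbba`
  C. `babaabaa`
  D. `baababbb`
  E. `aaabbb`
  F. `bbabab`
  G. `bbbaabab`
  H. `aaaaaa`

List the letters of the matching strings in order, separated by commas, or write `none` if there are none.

A, B, C, D, E, F, G, H

A → match
B → match
C → match
D → match
E → match
F → match
G → match
H → match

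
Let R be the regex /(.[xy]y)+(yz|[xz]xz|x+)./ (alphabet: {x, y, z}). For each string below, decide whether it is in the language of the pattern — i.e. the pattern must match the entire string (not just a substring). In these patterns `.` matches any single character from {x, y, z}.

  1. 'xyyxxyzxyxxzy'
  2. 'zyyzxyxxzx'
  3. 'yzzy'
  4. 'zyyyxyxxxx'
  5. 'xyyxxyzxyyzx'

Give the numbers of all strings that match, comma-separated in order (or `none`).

1, 2, 4, 5

1 → match
2 → match
3 → no match
4 → match
5 → match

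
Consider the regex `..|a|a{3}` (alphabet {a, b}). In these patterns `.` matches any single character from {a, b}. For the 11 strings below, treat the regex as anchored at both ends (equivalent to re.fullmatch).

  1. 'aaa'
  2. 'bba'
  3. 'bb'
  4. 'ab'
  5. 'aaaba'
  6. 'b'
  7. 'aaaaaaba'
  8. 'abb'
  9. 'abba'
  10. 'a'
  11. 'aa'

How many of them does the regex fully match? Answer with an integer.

5

1 → match
2 → no match
3 → match
4 → match
5 → no match
6 → no match
7 → no match
8 → no match
9 → no match
10 → match
11 → match
Total matched: 5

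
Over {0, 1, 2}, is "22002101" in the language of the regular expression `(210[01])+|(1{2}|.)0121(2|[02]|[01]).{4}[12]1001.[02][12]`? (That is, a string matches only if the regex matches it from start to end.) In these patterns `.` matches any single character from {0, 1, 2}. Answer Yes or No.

No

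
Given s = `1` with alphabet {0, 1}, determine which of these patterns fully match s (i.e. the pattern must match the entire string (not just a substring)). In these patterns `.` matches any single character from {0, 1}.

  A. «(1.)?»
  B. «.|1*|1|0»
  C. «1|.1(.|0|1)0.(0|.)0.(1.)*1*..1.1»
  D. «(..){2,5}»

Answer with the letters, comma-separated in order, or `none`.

A → no match
B → match
C → match
D → no match

B, C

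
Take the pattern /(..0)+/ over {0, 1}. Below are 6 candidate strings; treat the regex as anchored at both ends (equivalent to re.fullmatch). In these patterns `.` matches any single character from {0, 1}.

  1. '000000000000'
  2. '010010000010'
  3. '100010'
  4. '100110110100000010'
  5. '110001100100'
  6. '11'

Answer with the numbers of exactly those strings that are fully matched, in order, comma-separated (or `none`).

1 → match
2 → match
3 → match
4 → match
5 → no match
6 → no match — must end with '0'

1, 2, 3, 4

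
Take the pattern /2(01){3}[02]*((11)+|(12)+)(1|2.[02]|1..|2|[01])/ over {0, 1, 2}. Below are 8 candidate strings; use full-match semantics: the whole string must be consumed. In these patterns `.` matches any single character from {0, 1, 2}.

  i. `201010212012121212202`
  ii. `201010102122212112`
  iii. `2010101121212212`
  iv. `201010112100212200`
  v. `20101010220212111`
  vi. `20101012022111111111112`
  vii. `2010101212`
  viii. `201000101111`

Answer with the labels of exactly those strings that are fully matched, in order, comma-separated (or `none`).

i → no match
ii → no match
iii → match
iv → no match
v → match
vi → no match
vii. `2010101212` → no match
viii. `201000101111` → no match

iii, v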